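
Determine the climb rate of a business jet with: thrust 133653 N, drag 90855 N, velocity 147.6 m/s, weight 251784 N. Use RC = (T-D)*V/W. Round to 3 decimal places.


Step 1: Excess thrust = T - D = 133653 - 90855 = 42798 N
Step 2: Excess power = 42798 * 147.6 = 6316984.8 W
Step 3: RC = 6316984.8 / 251784 = 25.089 m/s

25.089


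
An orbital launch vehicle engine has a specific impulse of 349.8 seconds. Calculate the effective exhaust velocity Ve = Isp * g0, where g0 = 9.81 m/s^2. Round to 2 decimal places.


Step 1: Ve = Isp * g0 = 349.8 * 9.81
Step 2: Ve = 3431.54 m/s

3431.54


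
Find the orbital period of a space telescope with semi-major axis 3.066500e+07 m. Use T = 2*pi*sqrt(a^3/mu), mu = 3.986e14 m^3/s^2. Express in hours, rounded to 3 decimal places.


Step 1: a^3 / mu = 2.883559e+22 / 3.986e14 = 7.234218e+07
Step 2: sqrt(7.234218e+07) = 8505.4208 s
Step 3: T = 2*pi * 8505.4208 = 53441.14 s
Step 4: T in hours = 53441.14 / 3600 = 14.845 hours

14.845


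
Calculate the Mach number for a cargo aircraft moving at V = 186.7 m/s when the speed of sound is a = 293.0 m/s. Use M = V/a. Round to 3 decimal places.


Step 1: M = V / a = 186.7 / 293.0
Step 2: M = 0.637

0.637


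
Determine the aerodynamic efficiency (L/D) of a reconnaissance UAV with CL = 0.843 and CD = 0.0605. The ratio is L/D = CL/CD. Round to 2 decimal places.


Step 1: L/D = CL / CD = 0.843 / 0.0605
Step 2: L/D = 13.93

13.93


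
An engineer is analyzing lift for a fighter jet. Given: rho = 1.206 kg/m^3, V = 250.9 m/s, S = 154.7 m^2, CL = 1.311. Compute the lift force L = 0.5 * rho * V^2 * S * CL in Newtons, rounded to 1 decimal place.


Step 1: Calculate dynamic pressure q = 0.5 * 1.206 * 250.9^2 = 0.5 * 1.206 * 62950.81 = 37959.3384 Pa
Step 2: Multiply by wing area and lift coefficient: L = 37959.3384 * 154.7 * 1.311
Step 3: L = 5872309.6551 * 1.311 = 7698598.0 N

7698598.0


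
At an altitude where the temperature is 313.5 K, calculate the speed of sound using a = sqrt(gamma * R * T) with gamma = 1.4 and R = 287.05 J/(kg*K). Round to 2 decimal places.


Step 1: gamma * R * T = 1.4 * 287.05 * 313.5 = 125986.245
Step 2: a = sqrt(125986.245) = 354.95 m/s

354.95


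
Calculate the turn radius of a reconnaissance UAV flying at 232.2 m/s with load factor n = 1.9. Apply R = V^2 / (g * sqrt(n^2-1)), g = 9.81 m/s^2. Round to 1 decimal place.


Step 1: V^2 = 232.2^2 = 53916.84
Step 2: n^2 - 1 = 1.9^2 - 1 = 2.61
Step 3: sqrt(2.61) = 1.615549
Step 4: R = 53916.84 / (9.81 * 1.615549) = 3402.0 m

3402.0


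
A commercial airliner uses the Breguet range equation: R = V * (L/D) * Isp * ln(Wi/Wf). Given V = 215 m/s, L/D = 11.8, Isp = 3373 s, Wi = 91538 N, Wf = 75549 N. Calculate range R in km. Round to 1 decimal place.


Step 1: Coefficient = V * (L/D) * Isp = 215 * 11.8 * 3373 = 8557301.0 m
Step 2: Wi/Wf = 91538 / 75549 = 1.211637
Step 3: ln(1.211637) = 0.191973
Step 4: R = 8557301.0 * 0.191973 = 1642768.5 m = 1642.8 km

1642.8


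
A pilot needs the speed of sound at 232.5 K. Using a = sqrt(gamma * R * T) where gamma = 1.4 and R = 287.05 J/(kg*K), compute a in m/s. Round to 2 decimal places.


Step 1: gamma * R * T = 1.4 * 287.05 * 232.5 = 93434.775
Step 2: a = sqrt(93434.775) = 305.67 m/s

305.67


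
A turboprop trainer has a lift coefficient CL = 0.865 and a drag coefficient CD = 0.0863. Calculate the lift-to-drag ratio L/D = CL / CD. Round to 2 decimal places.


Step 1: L/D = CL / CD = 0.865 / 0.0863
Step 2: L/D = 10.02

10.02


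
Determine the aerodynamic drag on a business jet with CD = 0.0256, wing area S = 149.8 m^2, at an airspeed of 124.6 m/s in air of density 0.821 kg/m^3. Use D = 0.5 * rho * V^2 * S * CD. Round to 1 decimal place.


Step 1: Dynamic pressure q = 0.5 * 0.821 * 124.6^2 = 6373.0782 Pa
Step 2: Drag D = q * S * CD = 6373.0782 * 149.8 * 0.0256
Step 3: D = 24440.0 N

24440.0


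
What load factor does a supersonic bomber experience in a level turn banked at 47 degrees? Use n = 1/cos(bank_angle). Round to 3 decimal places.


Step 1: Convert 47 degrees to radians = 0.820305
Step 2: cos(47 deg) = 0.681998
Step 3: n = 1 / 0.681998 = 1.466

1.466


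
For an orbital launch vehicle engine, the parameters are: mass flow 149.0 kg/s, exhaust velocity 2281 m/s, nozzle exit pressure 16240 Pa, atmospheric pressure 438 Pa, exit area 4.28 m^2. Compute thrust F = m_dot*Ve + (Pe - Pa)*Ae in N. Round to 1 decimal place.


Step 1: Momentum thrust = m_dot * Ve = 149.0 * 2281 = 339869.0 N
Step 2: Pressure thrust = (Pe - Pa) * Ae = (16240 - 438) * 4.28 = 67632.56 N
Step 3: Total thrust F = 339869.0 + 67632.56 = 407501.6 N

407501.6


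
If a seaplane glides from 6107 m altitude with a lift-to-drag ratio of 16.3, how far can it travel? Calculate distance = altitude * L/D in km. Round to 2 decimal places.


Step 1: Glide distance = altitude * L/D = 6107 * 16.3 = 99544.1 m
Step 2: Convert to km: 99544.1 / 1000 = 99.54 km

99.54


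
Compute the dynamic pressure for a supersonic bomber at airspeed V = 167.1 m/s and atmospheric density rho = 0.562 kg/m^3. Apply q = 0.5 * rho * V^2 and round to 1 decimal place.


Step 1: V^2 = 167.1^2 = 27922.41
Step 2: q = 0.5 * 0.562 * 27922.41
Step 3: q = 7846.2 Pa

7846.2


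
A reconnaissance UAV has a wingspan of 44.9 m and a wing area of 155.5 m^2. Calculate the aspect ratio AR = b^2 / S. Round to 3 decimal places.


Step 1: b^2 = 44.9^2 = 2016.01
Step 2: AR = 2016.01 / 155.5 = 12.965

12.965


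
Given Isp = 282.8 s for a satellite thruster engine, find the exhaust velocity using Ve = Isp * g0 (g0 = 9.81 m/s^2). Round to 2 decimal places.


Step 1: Ve = Isp * g0 = 282.8 * 9.81
Step 2: Ve = 2774.27 m/s

2774.27


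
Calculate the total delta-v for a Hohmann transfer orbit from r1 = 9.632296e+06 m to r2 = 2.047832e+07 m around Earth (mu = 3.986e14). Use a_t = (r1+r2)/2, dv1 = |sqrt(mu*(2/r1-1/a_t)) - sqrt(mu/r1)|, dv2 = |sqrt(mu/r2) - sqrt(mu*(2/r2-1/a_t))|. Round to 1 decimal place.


Step 1: Transfer semi-major axis a_t = (9.632296e+06 + 2.047832e+07) / 2 = 1.505531e+07 m
Step 2: v1 (circular at r1) = sqrt(mu/r1) = 6432.85 m/s
Step 3: v_t1 = sqrt(mu*(2/r1 - 1/a_t)) = 7502.5 m/s
Step 4: dv1 = |7502.5 - 6432.85| = 1069.65 m/s
Step 5: v2 (circular at r2) = 4411.86 m/s, v_t2 = 3528.92 m/s
Step 6: dv2 = |4411.86 - 3528.92| = 882.94 m/s
Step 7: Total delta-v = 1069.65 + 882.94 = 1952.6 m/s

1952.6


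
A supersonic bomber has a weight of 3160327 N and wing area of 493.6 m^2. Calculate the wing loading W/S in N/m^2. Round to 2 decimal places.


Step 1: Wing loading = W / S = 3160327 / 493.6
Step 2: Wing loading = 6402.61 N/m^2

6402.61


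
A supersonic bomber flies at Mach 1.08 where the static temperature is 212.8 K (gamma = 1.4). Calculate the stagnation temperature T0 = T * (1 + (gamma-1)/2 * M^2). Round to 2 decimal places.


Step 1: (gamma-1)/2 = 0.2
Step 2: M^2 = 1.1664
Step 3: 1 + 0.2 * 1.1664 = 1.23328
Step 4: T0 = 212.8 * 1.23328 = 262.44 K

262.44


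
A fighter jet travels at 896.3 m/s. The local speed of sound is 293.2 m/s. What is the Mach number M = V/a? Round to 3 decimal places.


Step 1: M = V / a = 896.3 / 293.2
Step 2: M = 3.057

3.057


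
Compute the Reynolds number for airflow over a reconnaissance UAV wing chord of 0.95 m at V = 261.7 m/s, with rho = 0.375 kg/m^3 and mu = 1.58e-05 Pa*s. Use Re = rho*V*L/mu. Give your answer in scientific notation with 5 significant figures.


Step 1: Numerator = rho * V * L = 0.375 * 261.7 * 0.95 = 93.230625
Step 2: Re = 93.230625 / 1.58e-05
Step 3: Re = 5.9007e+06

5.9007e+06


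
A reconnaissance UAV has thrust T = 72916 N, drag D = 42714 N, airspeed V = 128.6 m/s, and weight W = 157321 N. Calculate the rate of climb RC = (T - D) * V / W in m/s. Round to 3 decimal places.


Step 1: Excess thrust = T - D = 72916 - 42714 = 30202 N
Step 2: Excess power = 30202 * 128.6 = 3883977.2 W
Step 3: RC = 3883977.2 / 157321 = 24.688 m/s

24.688


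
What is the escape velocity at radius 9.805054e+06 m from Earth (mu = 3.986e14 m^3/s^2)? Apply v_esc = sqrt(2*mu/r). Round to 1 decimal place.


Step 1: 2*mu/r = 2 * 3.986e14 / 9.805054e+06 = 81305008.6211
Step 2: v_esc = sqrt(81305008.6211) = 9016.9 m/s

9016.9


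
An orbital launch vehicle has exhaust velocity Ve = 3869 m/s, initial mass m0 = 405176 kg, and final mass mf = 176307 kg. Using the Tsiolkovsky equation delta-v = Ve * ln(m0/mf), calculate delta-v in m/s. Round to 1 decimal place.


Step 1: Mass ratio m0/mf = 405176 / 176307 = 2.298128
Step 2: ln(2.298128) = 0.832095
Step 3: delta-v = 3869 * 0.832095 = 3219.4 m/s

3219.4


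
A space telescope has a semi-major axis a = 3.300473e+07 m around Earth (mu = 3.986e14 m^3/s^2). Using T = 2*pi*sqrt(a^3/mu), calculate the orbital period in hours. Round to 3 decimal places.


Step 1: a^3 / mu = 3.595246e+22 / 3.986e14 = 9.019683e+07
Step 2: sqrt(9.019683e+07) = 9497.201 s
Step 3: T = 2*pi * 9497.201 = 59672.67 s
Step 4: T in hours = 59672.67 / 3600 = 16.576 hours

16.576


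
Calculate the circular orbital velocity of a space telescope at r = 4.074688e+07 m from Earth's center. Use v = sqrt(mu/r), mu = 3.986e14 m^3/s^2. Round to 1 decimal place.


Step 1: mu / r = 3.986e14 / 4.074688e+07 = 9782344.0715
Step 2: v = sqrt(9782344.0715) = 3127.7 m/s

3127.7


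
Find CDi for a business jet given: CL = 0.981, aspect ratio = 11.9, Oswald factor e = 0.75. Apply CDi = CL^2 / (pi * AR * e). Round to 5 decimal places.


Step 1: CL^2 = 0.981^2 = 0.962361
Step 2: pi * AR * e = 3.14159 * 11.9 * 0.75 = 28.038714
Step 3: CDi = 0.962361 / 28.038714 = 0.03432

0.03432


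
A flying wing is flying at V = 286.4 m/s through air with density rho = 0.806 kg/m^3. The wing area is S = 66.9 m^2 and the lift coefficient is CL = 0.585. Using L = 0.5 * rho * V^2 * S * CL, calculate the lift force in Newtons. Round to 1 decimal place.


Step 1: Calculate dynamic pressure q = 0.5 * 0.806 * 286.4^2 = 0.5 * 0.806 * 82024.96 = 33056.0589 Pa
Step 2: Multiply by wing area and lift coefficient: L = 33056.0589 * 66.9 * 0.585
Step 3: L = 2211450.3391 * 0.585 = 1293698.4 N

1293698.4


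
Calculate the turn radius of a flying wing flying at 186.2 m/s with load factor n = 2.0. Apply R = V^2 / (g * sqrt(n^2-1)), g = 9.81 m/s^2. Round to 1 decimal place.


Step 1: V^2 = 186.2^2 = 34670.44
Step 2: n^2 - 1 = 2.0^2 - 1 = 3.0
Step 3: sqrt(3.0) = 1.732051
Step 4: R = 34670.44 / (9.81 * 1.732051) = 2040.5 m

2040.5


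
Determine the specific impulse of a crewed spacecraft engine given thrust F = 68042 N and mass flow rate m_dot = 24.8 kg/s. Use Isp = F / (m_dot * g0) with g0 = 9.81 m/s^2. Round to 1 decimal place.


Step 1: m_dot * g0 = 24.8 * 9.81 = 243.29
Step 2: Isp = 68042 / 243.29 = 279.7 s

279.7


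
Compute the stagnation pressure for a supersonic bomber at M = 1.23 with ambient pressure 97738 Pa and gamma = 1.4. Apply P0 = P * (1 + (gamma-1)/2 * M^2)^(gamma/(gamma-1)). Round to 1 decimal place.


Step 1: (gamma-1)/2 * M^2 = 0.2 * 1.5129 = 0.30258
Step 2: 1 + 0.30258 = 1.30258
Step 3: Exponent gamma/(gamma-1) = 3.5
Step 4: P0 = 97738 * 1.30258^3.5 = 246535.2 Pa

246535.2


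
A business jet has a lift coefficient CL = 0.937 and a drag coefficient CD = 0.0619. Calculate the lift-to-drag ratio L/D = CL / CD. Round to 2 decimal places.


Step 1: L/D = CL / CD = 0.937 / 0.0619
Step 2: L/D = 15.14

15.14


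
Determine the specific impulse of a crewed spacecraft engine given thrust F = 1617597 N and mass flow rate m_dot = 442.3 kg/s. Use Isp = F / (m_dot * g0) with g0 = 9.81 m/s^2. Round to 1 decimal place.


Step 1: m_dot * g0 = 442.3 * 9.81 = 4338.96
Step 2: Isp = 1617597 / 4338.96 = 372.8 s

372.8


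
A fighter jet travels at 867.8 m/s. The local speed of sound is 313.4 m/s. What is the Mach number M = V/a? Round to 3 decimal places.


Step 1: M = V / a = 867.8 / 313.4
Step 2: M = 2.769

2.769


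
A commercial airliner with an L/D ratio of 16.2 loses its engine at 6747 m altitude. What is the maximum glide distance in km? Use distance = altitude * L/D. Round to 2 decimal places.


Step 1: Glide distance = altitude * L/D = 6747 * 16.2 = 109301.4 m
Step 2: Convert to km: 109301.4 / 1000 = 109.30 km

109.30


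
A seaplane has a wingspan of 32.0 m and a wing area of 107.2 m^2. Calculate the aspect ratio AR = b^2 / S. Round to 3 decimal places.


Step 1: b^2 = 32.0^2 = 1024.0
Step 2: AR = 1024.0 / 107.2 = 9.552

9.552


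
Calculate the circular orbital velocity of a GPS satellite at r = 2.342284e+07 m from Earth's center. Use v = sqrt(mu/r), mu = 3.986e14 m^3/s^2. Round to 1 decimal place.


Step 1: mu / r = 3.986e14 / 2.342284e+07 = 17017577.7147
Step 2: v = sqrt(17017577.7147) = 4125.2 m/s

4125.2


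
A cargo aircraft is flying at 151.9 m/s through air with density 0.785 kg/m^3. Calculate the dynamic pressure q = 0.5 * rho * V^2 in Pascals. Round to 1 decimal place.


Step 1: V^2 = 151.9^2 = 23073.61
Step 2: q = 0.5 * 0.785 * 23073.61
Step 3: q = 9056.4 Pa

9056.4


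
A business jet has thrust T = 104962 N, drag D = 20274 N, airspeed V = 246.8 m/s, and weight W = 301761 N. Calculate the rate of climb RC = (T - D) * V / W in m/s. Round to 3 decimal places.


Step 1: Excess thrust = T - D = 104962 - 20274 = 84688 N
Step 2: Excess power = 84688 * 246.8 = 20900998.4 W
Step 3: RC = 20900998.4 / 301761 = 69.263 m/s

69.263


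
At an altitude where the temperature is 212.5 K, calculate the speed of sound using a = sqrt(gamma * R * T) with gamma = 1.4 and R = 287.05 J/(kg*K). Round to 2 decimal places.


Step 1: gamma * R * T = 1.4 * 287.05 * 212.5 = 85397.375
Step 2: a = sqrt(85397.375) = 292.23 m/s

292.23


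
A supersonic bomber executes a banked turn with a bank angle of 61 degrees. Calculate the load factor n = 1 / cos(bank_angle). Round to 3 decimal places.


Step 1: Convert 61 degrees to radians = 1.064651
Step 2: cos(61 deg) = 0.48481
Step 3: n = 1 / 0.48481 = 2.063

2.063


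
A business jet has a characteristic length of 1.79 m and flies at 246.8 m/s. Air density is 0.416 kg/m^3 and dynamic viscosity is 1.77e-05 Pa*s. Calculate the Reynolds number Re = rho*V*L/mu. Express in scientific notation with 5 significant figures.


Step 1: Numerator = rho * V * L = 0.416 * 246.8 * 1.79 = 183.777152
Step 2: Re = 183.777152 / 1.77e-05
Step 3: Re = 1.0383e+07

1.0383e+07


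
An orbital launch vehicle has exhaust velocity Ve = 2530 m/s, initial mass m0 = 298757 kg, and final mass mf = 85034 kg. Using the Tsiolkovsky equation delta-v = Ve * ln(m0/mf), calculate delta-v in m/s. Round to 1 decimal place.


Step 1: Mass ratio m0/mf = 298757 / 85034 = 3.513383
Step 2: ln(3.513383) = 1.256579
Step 3: delta-v = 2530 * 1.256579 = 3179.1 m/s

3179.1


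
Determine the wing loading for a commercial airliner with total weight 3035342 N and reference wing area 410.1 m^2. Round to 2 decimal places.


Step 1: Wing loading = W / S = 3035342 / 410.1
Step 2: Wing loading = 7401.47 N/m^2

7401.47


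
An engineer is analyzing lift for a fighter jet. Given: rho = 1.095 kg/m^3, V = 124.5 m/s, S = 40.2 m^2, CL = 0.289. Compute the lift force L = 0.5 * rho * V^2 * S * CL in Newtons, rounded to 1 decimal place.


Step 1: Calculate dynamic pressure q = 0.5 * 1.095 * 124.5^2 = 0.5 * 1.095 * 15500.25 = 8486.3869 Pa
Step 2: Multiply by wing area and lift coefficient: L = 8486.3869 * 40.2 * 0.289
Step 3: L = 341152.7524 * 0.289 = 98593.1 N

98593.1


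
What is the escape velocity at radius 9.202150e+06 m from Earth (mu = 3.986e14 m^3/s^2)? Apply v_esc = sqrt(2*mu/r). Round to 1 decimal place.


Step 1: 2*mu/r = 2 * 3.986e14 / 9.202150e+06 = 86631928.408
Step 2: v_esc = sqrt(86631928.408) = 9307.6 m/s

9307.6


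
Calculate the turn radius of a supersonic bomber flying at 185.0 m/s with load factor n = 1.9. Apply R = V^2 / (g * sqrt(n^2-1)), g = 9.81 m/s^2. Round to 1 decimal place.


Step 1: V^2 = 185.0^2 = 34225.0
Step 2: n^2 - 1 = 1.9^2 - 1 = 2.61
Step 3: sqrt(2.61) = 1.615549
Step 4: R = 34225.0 / (9.81 * 1.615549) = 2159.5 m

2159.5


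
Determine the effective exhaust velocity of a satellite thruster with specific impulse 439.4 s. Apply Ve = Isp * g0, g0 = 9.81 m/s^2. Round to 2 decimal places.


Step 1: Ve = Isp * g0 = 439.4 * 9.81
Step 2: Ve = 4310.51 m/s

4310.51


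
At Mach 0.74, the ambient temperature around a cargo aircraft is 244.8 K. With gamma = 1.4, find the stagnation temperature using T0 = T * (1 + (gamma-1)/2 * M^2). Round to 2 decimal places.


Step 1: (gamma-1)/2 = 0.2
Step 2: M^2 = 0.5476
Step 3: 1 + 0.2 * 0.5476 = 1.10952
Step 4: T0 = 244.8 * 1.10952 = 271.61 K

271.61


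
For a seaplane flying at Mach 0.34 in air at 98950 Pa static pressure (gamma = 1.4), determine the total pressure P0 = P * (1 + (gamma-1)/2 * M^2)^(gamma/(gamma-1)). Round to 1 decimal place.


Step 1: (gamma-1)/2 * M^2 = 0.2 * 0.1156 = 0.02312
Step 2: 1 + 0.02312 = 1.02312
Step 3: Exponent gamma/(gamma-1) = 3.5
Step 4: P0 = 98950 * 1.02312^3.5 = 107191.1 Pa

107191.1


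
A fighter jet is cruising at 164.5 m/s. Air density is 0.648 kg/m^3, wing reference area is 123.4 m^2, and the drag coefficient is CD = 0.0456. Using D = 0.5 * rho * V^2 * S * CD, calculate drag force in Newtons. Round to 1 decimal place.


Step 1: Dynamic pressure q = 0.5 * 0.648 * 164.5^2 = 8767.521 Pa
Step 2: Drag D = q * S * CD = 8767.521 * 123.4 * 0.0456
Step 3: D = 49335.2 N

49335.2


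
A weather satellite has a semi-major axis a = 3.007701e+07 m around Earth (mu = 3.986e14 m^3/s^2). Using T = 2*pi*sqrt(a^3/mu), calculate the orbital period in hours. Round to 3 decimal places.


Step 1: a^3 / mu = 2.720846e+22 / 3.986e14 = 6.826006e+07
Step 2: sqrt(6.826006e+07) = 8261.9649 s
Step 3: T = 2*pi * 8261.9649 = 51911.46 s
Step 4: T in hours = 51911.46 / 3600 = 14.420 hours

14.420


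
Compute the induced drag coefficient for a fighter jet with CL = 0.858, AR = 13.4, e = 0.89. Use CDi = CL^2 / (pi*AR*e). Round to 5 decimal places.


Step 1: CL^2 = 0.858^2 = 0.736164
Step 2: pi * AR * e = 3.14159 * 13.4 * 0.89 = 37.466634
Step 3: CDi = 0.736164 / 37.466634 = 0.01965

0.01965


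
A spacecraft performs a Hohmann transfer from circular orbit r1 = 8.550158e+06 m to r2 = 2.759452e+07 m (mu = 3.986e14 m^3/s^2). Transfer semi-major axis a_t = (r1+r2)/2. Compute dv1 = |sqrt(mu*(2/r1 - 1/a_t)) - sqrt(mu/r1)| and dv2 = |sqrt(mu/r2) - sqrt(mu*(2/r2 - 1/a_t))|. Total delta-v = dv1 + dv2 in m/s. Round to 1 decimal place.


Step 1: Transfer semi-major axis a_t = (8.550158e+06 + 2.759452e+07) / 2 = 1.807234e+07 m
Step 2: v1 (circular at r1) = sqrt(mu/r1) = 6827.81 m/s
Step 3: v_t1 = sqrt(mu*(2/r1 - 1/a_t)) = 8436.96 m/s
Step 4: dv1 = |8436.96 - 6827.81| = 1609.14 m/s
Step 5: v2 (circular at r2) = 3800.64 m/s, v_t2 = 2614.19 m/s
Step 6: dv2 = |3800.64 - 2614.19| = 1186.45 m/s
Step 7: Total delta-v = 1609.14 + 1186.45 = 2795.6 m/s

2795.6


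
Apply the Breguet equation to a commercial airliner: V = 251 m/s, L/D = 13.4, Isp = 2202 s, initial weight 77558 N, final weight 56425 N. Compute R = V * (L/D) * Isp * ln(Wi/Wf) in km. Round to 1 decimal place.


Step 1: Coefficient = V * (L/D) * Isp = 251 * 13.4 * 2202 = 7406206.8 m
Step 2: Wi/Wf = 77558 / 56425 = 1.374533
Step 3: ln(1.374533) = 0.318114
Step 4: R = 7406206.8 * 0.318114 = 2356016.0 m = 2356.0 km

2356.0


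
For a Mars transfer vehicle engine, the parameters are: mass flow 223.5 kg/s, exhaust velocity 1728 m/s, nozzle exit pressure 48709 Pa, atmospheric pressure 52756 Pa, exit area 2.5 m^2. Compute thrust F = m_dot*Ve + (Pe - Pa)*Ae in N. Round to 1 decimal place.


Step 1: Momentum thrust = m_dot * Ve = 223.5 * 1728 = 386208.0 N
Step 2: Pressure thrust = (Pe - Pa) * Ae = (48709 - 52756) * 2.5 = -10117.5 N
Step 3: Total thrust F = 386208.0 + -10117.5 = 376090.5 N

376090.5


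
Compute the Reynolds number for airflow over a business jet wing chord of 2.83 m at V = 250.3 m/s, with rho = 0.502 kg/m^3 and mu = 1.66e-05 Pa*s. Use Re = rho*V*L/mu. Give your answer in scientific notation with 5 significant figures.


Step 1: Numerator = rho * V * L = 0.502 * 250.3 * 2.83 = 355.591198
Step 2: Re = 355.591198 / 1.66e-05
Step 3: Re = 2.1421e+07

2.1421e+07


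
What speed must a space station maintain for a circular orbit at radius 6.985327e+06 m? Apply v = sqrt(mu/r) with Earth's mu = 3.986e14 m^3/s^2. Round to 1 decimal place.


Step 1: mu / r = 3.986e14 / 6.985327e+06 = 57062468.228
Step 2: v = sqrt(57062468.228) = 7554.0 m/s

7554.0


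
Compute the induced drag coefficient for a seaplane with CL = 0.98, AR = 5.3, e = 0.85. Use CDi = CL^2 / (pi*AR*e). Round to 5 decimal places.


Step 1: CL^2 = 0.98^2 = 0.9604
Step 2: pi * AR * e = 3.14159 * 5.3 * 0.85 = 14.152875
Step 3: CDi = 0.9604 / 14.152875 = 0.06786

0.06786


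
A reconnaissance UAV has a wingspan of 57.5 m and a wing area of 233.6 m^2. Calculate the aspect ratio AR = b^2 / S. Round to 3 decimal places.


Step 1: b^2 = 57.5^2 = 3306.25
Step 2: AR = 3306.25 / 233.6 = 14.153

14.153


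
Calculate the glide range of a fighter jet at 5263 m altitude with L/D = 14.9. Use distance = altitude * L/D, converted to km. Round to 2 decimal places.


Step 1: Glide distance = altitude * L/D = 5263 * 14.9 = 78418.7 m
Step 2: Convert to km: 78418.7 / 1000 = 78.42 km

78.42


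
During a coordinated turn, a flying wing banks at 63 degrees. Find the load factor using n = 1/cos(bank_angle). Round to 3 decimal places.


Step 1: Convert 63 degrees to radians = 1.099557
Step 2: cos(63 deg) = 0.45399
Step 3: n = 1 / 0.45399 = 2.203

2.203


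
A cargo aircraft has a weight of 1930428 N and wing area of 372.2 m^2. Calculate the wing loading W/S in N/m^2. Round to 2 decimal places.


Step 1: Wing loading = W / S = 1930428 / 372.2
Step 2: Wing loading = 5186.53 N/m^2

5186.53


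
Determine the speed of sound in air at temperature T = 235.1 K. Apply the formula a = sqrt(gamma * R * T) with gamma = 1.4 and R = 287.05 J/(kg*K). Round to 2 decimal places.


Step 1: gamma * R * T = 1.4 * 287.05 * 235.1 = 94479.637
Step 2: a = sqrt(94479.637) = 307.38 m/s

307.38


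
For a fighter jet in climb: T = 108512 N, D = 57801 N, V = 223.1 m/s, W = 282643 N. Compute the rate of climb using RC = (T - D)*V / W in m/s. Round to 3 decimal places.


Step 1: Excess thrust = T - D = 108512 - 57801 = 50711 N
Step 2: Excess power = 50711 * 223.1 = 11313624.1 W
Step 3: RC = 11313624.1 / 282643 = 40.028 m/s

40.028


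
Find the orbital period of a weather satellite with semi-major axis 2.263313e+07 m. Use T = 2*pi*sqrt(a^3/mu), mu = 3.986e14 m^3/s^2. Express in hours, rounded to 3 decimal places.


Step 1: a^3 / mu = 1.159401e+22 / 3.986e14 = 2.908684e+07
Step 2: sqrt(2.908684e+07) = 5393.2218 s
Step 3: T = 2*pi * 5393.2218 = 33886.61 s
Step 4: T in hours = 33886.61 / 3600 = 9.413 hours

9.413


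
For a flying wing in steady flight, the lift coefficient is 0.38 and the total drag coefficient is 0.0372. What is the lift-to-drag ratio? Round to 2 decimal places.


Step 1: L/D = CL / CD = 0.38 / 0.0372
Step 2: L/D = 10.22

10.22


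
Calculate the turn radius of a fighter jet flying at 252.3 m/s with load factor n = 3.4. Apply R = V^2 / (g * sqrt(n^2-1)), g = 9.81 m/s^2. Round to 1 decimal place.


Step 1: V^2 = 252.3^2 = 63655.29
Step 2: n^2 - 1 = 3.4^2 - 1 = 10.56
Step 3: sqrt(10.56) = 3.249615
Step 4: R = 63655.29 / (9.81 * 3.249615) = 1996.8 m

1996.8


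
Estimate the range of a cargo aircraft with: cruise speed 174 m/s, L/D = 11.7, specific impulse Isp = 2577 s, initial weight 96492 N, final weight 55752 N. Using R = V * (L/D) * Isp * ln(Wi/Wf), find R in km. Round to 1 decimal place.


Step 1: Coefficient = V * (L/D) * Isp = 174 * 11.7 * 2577 = 5246256.6 m
Step 2: Wi/Wf = 96492 / 55752 = 1.730736
Step 3: ln(1.730736) = 0.548547
Step 4: R = 5246256.6 * 0.548547 = 2877817.4 m = 2877.8 km

2877.8


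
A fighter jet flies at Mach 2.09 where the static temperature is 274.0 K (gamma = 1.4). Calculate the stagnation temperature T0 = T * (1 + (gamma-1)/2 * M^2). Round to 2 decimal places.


Step 1: (gamma-1)/2 = 0.2
Step 2: M^2 = 4.3681
Step 3: 1 + 0.2 * 4.3681 = 1.87362
Step 4: T0 = 274.0 * 1.87362 = 513.37 K

513.37


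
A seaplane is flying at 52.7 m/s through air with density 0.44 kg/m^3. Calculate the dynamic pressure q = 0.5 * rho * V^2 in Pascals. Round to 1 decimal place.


Step 1: V^2 = 52.7^2 = 2777.29
Step 2: q = 0.5 * 0.44 * 2777.29
Step 3: q = 611.0 Pa

611.0


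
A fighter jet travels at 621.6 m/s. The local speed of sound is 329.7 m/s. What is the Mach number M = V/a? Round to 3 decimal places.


Step 1: M = V / a = 621.6 / 329.7
Step 2: M = 1.885

1.885


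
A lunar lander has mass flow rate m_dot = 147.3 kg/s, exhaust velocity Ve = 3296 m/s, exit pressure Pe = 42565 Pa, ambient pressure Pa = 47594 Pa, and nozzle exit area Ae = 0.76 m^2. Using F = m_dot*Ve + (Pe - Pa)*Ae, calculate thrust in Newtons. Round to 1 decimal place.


Step 1: Momentum thrust = m_dot * Ve = 147.3 * 3296 = 485500.8 N
Step 2: Pressure thrust = (Pe - Pa) * Ae = (42565 - 47594) * 0.76 = -3822.04 N
Step 3: Total thrust F = 485500.8 + -3822.04 = 481678.8 N

481678.8


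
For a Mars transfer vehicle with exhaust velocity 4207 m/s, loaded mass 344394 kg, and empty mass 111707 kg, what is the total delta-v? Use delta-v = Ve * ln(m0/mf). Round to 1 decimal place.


Step 1: Mass ratio m0/mf = 344394 / 111707 = 3.083012
Step 2: ln(3.083012) = 1.125907
Step 3: delta-v = 4207 * 1.125907 = 4736.7 m/s

4736.7


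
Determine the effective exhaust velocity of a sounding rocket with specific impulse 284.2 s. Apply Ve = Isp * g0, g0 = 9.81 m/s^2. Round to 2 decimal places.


Step 1: Ve = Isp * g0 = 284.2 * 9.81
Step 2: Ve = 2788.00 m/s

2788.00


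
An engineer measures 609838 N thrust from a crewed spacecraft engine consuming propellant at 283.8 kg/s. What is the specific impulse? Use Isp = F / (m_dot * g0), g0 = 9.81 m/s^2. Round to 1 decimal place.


Step 1: m_dot * g0 = 283.8 * 9.81 = 2784.08
Step 2: Isp = 609838 / 2784.08 = 219.0 s

219.0


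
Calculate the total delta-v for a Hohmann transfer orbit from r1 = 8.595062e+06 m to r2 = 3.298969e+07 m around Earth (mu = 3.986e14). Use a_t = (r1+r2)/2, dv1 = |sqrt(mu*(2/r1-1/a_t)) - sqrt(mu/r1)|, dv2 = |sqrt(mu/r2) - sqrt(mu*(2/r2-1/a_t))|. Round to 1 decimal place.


Step 1: Transfer semi-major axis a_t = (8.595062e+06 + 3.298969e+07) / 2 = 2.079238e+07 m
Step 2: v1 (circular at r1) = sqrt(mu/r1) = 6809.95 m/s
Step 3: v_t1 = sqrt(mu*(2/r1 - 1/a_t)) = 8577.9 m/s
Step 4: dv1 = |8577.9 - 6809.95| = 1767.95 m/s
Step 5: v2 (circular at r2) = 3476.0 m/s, v_t2 = 2234.87 m/s
Step 6: dv2 = |3476.0 - 2234.87| = 1241.13 m/s
Step 7: Total delta-v = 1767.95 + 1241.13 = 3009.1 m/s

3009.1


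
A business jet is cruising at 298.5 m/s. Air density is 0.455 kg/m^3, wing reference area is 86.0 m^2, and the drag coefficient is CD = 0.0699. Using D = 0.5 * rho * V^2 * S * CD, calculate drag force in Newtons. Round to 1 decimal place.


Step 1: Dynamic pressure q = 0.5 * 0.455 * 298.5^2 = 20270.7619 Pa
Step 2: Drag D = q * S * CD = 20270.7619 * 86.0 * 0.0699
Step 3: D = 121855.7 N

121855.7


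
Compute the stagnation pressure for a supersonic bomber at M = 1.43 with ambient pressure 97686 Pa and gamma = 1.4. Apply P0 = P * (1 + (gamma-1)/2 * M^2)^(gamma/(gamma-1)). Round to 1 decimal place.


Step 1: (gamma-1)/2 * M^2 = 0.2 * 2.0449 = 0.40898
Step 2: 1 + 0.40898 = 1.40898
Step 3: Exponent gamma/(gamma-1) = 3.5
Step 4: P0 = 97686 * 1.40898^3.5 = 324339.0 Pa

324339.0


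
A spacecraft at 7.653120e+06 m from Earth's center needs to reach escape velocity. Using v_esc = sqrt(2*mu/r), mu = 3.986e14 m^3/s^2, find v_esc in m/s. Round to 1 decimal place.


Step 1: 2*mu/r = 2 * 3.986e14 / 7.653120e+06 = 104166666.6667
Step 2: v_esc = sqrt(104166666.6667) = 10206.2 m/s

10206.2


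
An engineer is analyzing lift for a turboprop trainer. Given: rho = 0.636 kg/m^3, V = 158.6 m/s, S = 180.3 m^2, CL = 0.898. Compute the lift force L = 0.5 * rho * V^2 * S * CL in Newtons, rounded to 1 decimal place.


Step 1: Calculate dynamic pressure q = 0.5 * 0.636 * 158.6^2 = 0.5 * 0.636 * 25153.96 = 7998.9593 Pa
Step 2: Multiply by wing area and lift coefficient: L = 7998.9593 * 180.3 * 0.898
Step 3: L = 1442212.3582 * 0.898 = 1295106.7 N

1295106.7


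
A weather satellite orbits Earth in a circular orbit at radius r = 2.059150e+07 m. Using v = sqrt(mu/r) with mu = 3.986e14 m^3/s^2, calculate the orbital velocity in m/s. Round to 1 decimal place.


Step 1: mu / r = 3.986e14 / 2.059150e+07 = 19357501.8818
Step 2: v = sqrt(19357501.8818) = 4399.7 m/s

4399.7


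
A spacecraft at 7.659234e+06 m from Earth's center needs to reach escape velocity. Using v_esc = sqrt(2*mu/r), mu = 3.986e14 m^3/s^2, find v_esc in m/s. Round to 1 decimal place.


Step 1: 2*mu/r = 2 * 3.986e14 / 7.659234e+06 = 104083515.4011
Step 2: v_esc = sqrt(104083515.4011) = 10202.1 m/s

10202.1


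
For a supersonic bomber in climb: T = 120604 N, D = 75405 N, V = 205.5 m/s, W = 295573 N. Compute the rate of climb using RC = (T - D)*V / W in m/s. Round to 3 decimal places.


Step 1: Excess thrust = T - D = 120604 - 75405 = 45199 N
Step 2: Excess power = 45199 * 205.5 = 9288394.5 W
Step 3: RC = 9288394.5 / 295573 = 31.425 m/s

31.425


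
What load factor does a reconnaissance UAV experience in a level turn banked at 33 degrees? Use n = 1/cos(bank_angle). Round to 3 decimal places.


Step 1: Convert 33 degrees to radians = 0.575959
Step 2: cos(33 deg) = 0.838671
Step 3: n = 1 / 0.838671 = 1.192

1.192


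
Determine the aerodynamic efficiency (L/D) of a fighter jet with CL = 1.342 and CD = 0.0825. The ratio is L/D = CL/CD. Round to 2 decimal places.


Step 1: L/D = CL / CD = 1.342 / 0.0825
Step 2: L/D = 16.27

16.27


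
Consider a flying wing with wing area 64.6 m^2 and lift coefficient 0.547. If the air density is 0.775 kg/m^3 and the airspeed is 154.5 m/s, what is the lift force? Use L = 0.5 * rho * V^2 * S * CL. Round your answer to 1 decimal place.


Step 1: Calculate dynamic pressure q = 0.5 * 0.775 * 154.5^2 = 0.5 * 0.775 * 23870.25 = 9249.7219 Pa
Step 2: Multiply by wing area and lift coefficient: L = 9249.7219 * 64.6 * 0.547
Step 3: L = 597532.0331 * 0.547 = 326850.0 N

326850.0


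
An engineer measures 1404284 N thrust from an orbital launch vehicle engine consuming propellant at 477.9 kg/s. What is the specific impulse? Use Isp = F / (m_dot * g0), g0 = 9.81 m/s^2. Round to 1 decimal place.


Step 1: m_dot * g0 = 477.9 * 9.81 = 4688.2
Step 2: Isp = 1404284 / 4688.2 = 299.5 s

299.5


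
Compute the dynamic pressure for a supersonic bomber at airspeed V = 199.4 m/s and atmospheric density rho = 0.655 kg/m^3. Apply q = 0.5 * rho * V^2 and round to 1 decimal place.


Step 1: V^2 = 199.4^2 = 39760.36
Step 2: q = 0.5 * 0.655 * 39760.36
Step 3: q = 13021.5 Pa

13021.5


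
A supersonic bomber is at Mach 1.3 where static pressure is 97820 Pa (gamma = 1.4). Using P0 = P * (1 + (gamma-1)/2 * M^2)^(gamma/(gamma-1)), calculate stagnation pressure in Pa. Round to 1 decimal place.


Step 1: (gamma-1)/2 * M^2 = 0.2 * 1.69 = 0.338
Step 2: 1 + 0.338 = 1.338
Step 3: Exponent gamma/(gamma-1) = 3.5
Step 4: P0 = 97820 * 1.338^3.5 = 271034.2 Pa

271034.2


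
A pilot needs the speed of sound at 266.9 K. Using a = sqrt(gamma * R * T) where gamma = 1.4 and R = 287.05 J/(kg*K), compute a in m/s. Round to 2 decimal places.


Step 1: gamma * R * T = 1.4 * 287.05 * 266.9 = 107259.103
Step 2: a = sqrt(107259.103) = 327.50 m/s

327.50


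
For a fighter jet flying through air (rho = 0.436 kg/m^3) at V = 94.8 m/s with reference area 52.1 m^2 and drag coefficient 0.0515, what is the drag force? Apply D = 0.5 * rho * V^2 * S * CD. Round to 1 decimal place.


Step 1: Dynamic pressure q = 0.5 * 0.436 * 94.8^2 = 1959.1747 Pa
Step 2: Drag D = q * S * CD = 1959.1747 * 52.1 * 0.0515
Step 3: D = 5256.8 N

5256.8


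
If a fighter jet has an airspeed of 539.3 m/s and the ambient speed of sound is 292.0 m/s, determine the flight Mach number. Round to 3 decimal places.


Step 1: M = V / a = 539.3 / 292.0
Step 2: M = 1.847

1.847


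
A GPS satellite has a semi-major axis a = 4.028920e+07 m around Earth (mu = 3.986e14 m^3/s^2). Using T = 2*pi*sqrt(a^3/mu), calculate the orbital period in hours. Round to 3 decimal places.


Step 1: a^3 / mu = 6.539822e+22 / 3.986e14 = 1.640698e+08
Step 2: sqrt(1.640698e+08) = 12808.9733 s
Step 3: T = 2*pi * 12808.9733 = 80481.15 s
Step 4: T in hours = 80481.15 / 3600 = 22.356 hours

22.356


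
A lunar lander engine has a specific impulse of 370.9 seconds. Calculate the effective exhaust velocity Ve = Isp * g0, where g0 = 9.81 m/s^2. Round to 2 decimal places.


Step 1: Ve = Isp * g0 = 370.9 * 9.81
Step 2: Ve = 3638.53 m/s

3638.53


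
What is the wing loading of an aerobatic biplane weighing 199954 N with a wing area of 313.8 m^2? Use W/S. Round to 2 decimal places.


Step 1: Wing loading = W / S = 199954 / 313.8
Step 2: Wing loading = 637.20 N/m^2

637.20


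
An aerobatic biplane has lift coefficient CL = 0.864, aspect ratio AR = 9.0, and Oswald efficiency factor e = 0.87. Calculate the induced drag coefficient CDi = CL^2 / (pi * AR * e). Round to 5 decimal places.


Step 1: CL^2 = 0.864^2 = 0.746496
Step 2: pi * AR * e = 3.14159 * 9.0 * 0.87 = 24.59867
Step 3: CDi = 0.746496 / 24.59867 = 0.03035

0.03035


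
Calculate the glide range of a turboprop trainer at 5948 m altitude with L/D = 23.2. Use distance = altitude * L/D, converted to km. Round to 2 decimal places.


Step 1: Glide distance = altitude * L/D = 5948 * 23.2 = 137993.6 m
Step 2: Convert to km: 137993.6 / 1000 = 137.99 km

137.99


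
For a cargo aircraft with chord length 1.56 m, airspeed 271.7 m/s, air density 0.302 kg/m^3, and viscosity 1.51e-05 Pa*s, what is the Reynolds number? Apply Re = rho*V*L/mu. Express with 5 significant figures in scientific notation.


Step 1: Numerator = rho * V * L = 0.302 * 271.7 * 1.56 = 128.003304
Step 2: Re = 128.003304 / 1.51e-05
Step 3: Re = 8.4770e+06

8.4770e+06


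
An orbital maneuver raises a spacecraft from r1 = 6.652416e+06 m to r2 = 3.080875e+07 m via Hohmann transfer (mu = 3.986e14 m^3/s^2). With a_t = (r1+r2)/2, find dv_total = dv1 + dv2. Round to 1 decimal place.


Step 1: Transfer semi-major axis a_t = (6.652416e+06 + 3.080875e+07) / 2 = 1.873058e+07 m
Step 2: v1 (circular at r1) = sqrt(mu/r1) = 7740.68 m/s
Step 3: v_t1 = sqrt(mu*(2/r1 - 1/a_t)) = 9927.51 m/s
Step 4: dv1 = |9927.51 - 7740.68| = 2186.83 m/s
Step 5: v2 (circular at r2) = 3596.93 m/s, v_t2 = 2143.61 m/s
Step 6: dv2 = |3596.93 - 2143.61| = 1453.32 m/s
Step 7: Total delta-v = 2186.83 + 1453.32 = 3640.2 m/s

3640.2


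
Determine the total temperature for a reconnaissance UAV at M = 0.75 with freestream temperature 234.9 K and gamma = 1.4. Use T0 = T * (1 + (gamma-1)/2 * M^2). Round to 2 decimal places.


Step 1: (gamma-1)/2 = 0.2
Step 2: M^2 = 0.5625
Step 3: 1 + 0.2 * 0.5625 = 1.1125
Step 4: T0 = 234.9 * 1.1125 = 261.33 K

261.33


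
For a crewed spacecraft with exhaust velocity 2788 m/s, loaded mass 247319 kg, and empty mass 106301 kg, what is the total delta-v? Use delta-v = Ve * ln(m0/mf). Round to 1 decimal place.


Step 1: Mass ratio m0/mf = 247319 / 106301 = 2.326591
Step 2: ln(2.326591) = 0.844404
Step 3: delta-v = 2788 * 0.844404 = 2354.2 m/s

2354.2


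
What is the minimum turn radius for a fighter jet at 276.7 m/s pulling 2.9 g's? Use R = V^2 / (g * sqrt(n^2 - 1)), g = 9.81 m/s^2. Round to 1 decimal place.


Step 1: V^2 = 276.7^2 = 76562.89
Step 2: n^2 - 1 = 2.9^2 - 1 = 7.41
Step 3: sqrt(7.41) = 2.722132
Step 4: R = 76562.89 / (9.81 * 2.722132) = 2867.1 m

2867.1


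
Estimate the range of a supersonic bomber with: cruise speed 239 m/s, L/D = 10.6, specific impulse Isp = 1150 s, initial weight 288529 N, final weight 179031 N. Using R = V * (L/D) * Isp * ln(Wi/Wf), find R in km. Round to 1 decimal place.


Step 1: Coefficient = V * (L/D) * Isp = 239 * 10.6 * 1150 = 2913410.0 m
Step 2: Wi/Wf = 288529 / 179031 = 1.611615
Step 3: ln(1.611615) = 0.477237
Step 4: R = 2913410.0 * 0.477237 = 1390386.0 m = 1390.4 km

1390.4


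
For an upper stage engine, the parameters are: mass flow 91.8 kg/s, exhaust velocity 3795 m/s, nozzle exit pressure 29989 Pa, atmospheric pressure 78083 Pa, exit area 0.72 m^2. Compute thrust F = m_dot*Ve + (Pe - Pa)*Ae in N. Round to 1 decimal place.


Step 1: Momentum thrust = m_dot * Ve = 91.8 * 3795 = 348381.0 N
Step 2: Pressure thrust = (Pe - Pa) * Ae = (29989 - 78083) * 0.72 = -34627.68 N
Step 3: Total thrust F = 348381.0 + -34627.68 = 313753.3 N

313753.3


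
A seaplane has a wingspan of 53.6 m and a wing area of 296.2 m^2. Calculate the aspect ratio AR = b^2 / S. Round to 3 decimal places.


Step 1: b^2 = 53.6^2 = 2872.96
Step 2: AR = 2872.96 / 296.2 = 9.699

9.699


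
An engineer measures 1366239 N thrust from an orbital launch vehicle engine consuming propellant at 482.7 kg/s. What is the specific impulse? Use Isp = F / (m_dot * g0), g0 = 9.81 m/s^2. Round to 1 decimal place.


Step 1: m_dot * g0 = 482.7 * 9.81 = 4735.29
Step 2: Isp = 1366239 / 4735.29 = 288.5 s

288.5


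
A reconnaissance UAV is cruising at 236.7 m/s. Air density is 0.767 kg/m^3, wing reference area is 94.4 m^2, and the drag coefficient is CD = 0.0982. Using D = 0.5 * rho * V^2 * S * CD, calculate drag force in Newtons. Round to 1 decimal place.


Step 1: Dynamic pressure q = 0.5 * 0.767 * 236.7^2 = 21486.3123 Pa
Step 2: Drag D = q * S * CD = 21486.3123 * 94.4 * 0.0982
Step 3: D = 199179.8 N

199179.8


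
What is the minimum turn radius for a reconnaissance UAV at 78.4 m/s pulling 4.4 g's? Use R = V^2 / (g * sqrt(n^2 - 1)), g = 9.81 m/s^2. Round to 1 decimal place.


Step 1: V^2 = 78.4^2 = 6146.56
Step 2: n^2 - 1 = 4.4^2 - 1 = 18.36
Step 3: sqrt(18.36) = 4.284857
Step 4: R = 6146.56 / (9.81 * 4.284857) = 146.2 m

146.2


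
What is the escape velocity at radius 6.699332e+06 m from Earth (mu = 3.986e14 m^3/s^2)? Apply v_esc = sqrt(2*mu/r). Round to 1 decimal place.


Step 1: 2*mu/r = 2 * 3.986e14 / 6.699332e+06 = 118996938.7993
Step 2: v_esc = sqrt(118996938.7993) = 10908.6 m/s

10908.6


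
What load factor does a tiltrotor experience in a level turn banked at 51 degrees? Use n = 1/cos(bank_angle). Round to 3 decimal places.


Step 1: Convert 51 degrees to radians = 0.890118
Step 2: cos(51 deg) = 0.62932
Step 3: n = 1 / 0.62932 = 1.589

1.589


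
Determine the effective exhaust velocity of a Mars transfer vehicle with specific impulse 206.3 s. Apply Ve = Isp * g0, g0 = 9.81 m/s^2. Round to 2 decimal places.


Step 1: Ve = Isp * g0 = 206.3 * 9.81
Step 2: Ve = 2023.80 m/s

2023.80


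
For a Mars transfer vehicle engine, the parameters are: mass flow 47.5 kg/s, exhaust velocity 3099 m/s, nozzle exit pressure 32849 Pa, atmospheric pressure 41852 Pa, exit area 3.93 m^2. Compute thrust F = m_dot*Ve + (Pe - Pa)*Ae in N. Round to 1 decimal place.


Step 1: Momentum thrust = m_dot * Ve = 47.5 * 3099 = 147202.5 N
Step 2: Pressure thrust = (Pe - Pa) * Ae = (32849 - 41852) * 3.93 = -35381.79 N
Step 3: Total thrust F = 147202.5 + -35381.79 = 111820.7 N

111820.7


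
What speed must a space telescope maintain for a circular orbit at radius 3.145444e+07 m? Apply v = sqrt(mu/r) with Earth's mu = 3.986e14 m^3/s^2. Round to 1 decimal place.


Step 1: mu / r = 3.986e14 / 3.145444e+07 = 12672296.8204
Step 2: v = sqrt(12672296.8204) = 3559.8 m/s

3559.8


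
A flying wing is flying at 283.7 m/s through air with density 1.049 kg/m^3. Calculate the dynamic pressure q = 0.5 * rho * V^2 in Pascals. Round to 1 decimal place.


Step 1: V^2 = 283.7^2 = 80485.69
Step 2: q = 0.5 * 1.049 * 80485.69
Step 3: q = 42214.7 Pa

42214.7


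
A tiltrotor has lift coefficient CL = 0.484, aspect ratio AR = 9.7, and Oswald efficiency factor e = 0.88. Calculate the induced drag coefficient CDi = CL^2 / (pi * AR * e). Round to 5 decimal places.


Step 1: CL^2 = 0.484^2 = 0.234256
Step 2: pi * AR * e = 3.14159 * 9.7 * 0.88 = 26.816635
Step 3: CDi = 0.234256 / 26.816635 = 0.00874

0.00874
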